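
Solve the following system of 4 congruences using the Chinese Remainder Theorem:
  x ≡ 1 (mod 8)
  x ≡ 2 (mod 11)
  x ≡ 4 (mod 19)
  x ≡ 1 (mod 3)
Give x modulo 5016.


Product of moduli M = 8 · 11 · 19 · 3 = 5016.
Merge one congruence at a time:
  Start: x ≡ 1 (mod 8).
  Combine with x ≡ 2 (mod 11); new modulus lcm = 88.
    Write x = 1 + 8·t and substitute into x ≡ 2 (mod 11): 8·t ≡ 2 − 1 = 1 (mod 11).
    The inverse of 8 mod 11 is 7 (since 8·7 = 56 = 5·11 + 1), so t ≡ 7·1 = 7 ≡ 7 (mod 11).
    Then x = 1 + 8·7 = 57, valid modulo lcm(8, 11) = 88: x ≡ 57 (mod 88).
  Combine with x ≡ 4 (mod 19); new modulus lcm = 1672.
    Write x = 57 + 88·t and substitute into x ≡ 4 (mod 19): 88·t ≡ 4 − 57 = -53 (mod 19).
    Reduce coefficients mod 19: 12·t ≡ 4 (mod 19).
    The inverse of 12 mod 19 is 8 (since 12·8 = 96 = 5·19 + 1), so t ≡ 8·4 = 32 ≡ 13 (mod 19).
    Then x = 57 + 88·13 = 1201, valid modulo lcm(88, 19) = 1672: x ≡ 1201 (mod 1672).
  Combine with x ≡ 1 (mod 3); new modulus lcm = 5016.
    Write x = 1201 + 1672·t and substitute into x ≡ 1 (mod 3): 1672·t ≡ 1 − 1201 = -1200 (mod 3).
    Reduce coefficients mod 3: 1·t ≡ 0 (mod 3).
    So t ≡ 0 (mod 3).
    Then x = 1201 + 1672·0 = 1201, valid modulo lcm(1672, 3) = 5016: x ≡ 1201 (mod 5016).
Verify against each original: 1201 mod 8 = 1, 1201 mod 11 = 2, 1201 mod 19 = 4, 1201 mod 3 = 1.

x ≡ 1201 (mod 5016).


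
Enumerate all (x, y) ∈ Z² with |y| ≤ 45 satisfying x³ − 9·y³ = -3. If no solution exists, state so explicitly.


The equation is x³ - 9y³ = -3. For fixed y, x³ = 9·y³ − 3, so a solution requires the RHS to be a perfect cube.
Strategy: iterate y from -45 to 45, compute RHS = 9·y³ − 3, and check whether it is a (positive or negative) perfect cube.
Check small values of y:
  y = 0: RHS = -3 is not a perfect cube.
  y = 1: RHS = 6 is not a perfect cube.
  y = -1: RHS = -12 is not a perfect cube.
  y = 2: RHS = 69 is not a perfect cube.
  y = -2: RHS = -75 is not a perfect cube.
  y = 3: RHS = 240 is not a perfect cube.
  y = -3: RHS = -246 is not a perfect cube.
Continuing the search up to |y| = 45 finds no solutions either.
No (x, y) in the scanned range satisfies the equation.

No integer solutions with |y| ≤ 45.


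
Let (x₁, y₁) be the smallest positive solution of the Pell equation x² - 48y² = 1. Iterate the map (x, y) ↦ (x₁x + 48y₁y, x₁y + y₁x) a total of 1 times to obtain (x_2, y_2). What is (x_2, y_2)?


Step 1: Find the fundamental solution (x₁, y₁) of x² - 48y² = 1.
  Expand √48 as a continued fraction. a₀ = ⌊√48⌋ = 6; iterate m_{k+1} = d_k·a_k − m_k, d_{k+1} = (48 − m_{k+1}²)/d_k, a_{k+1} = ⌊(a₀ + m_{k+1})/d_{k+1}⌋ (starting m₀ = 0, d₀ = 1), with convergents p_k = a_k·p_{k-1} + p_{k-2}, q_k = a_k·q_{k-1} + q_{k-2} (p₋₁ = 1, q₋₁ = 0):
  k = 0: a₀ = 6; p₀/q₀ = 6/1; p₀² − 48·q₀² = 36 − 48 = -12.
  k = 1: m = 6, d = 12, a = ⌊(6 + 6)/12⌋ = 1; p/q = (1·6 + 1)/(1·1 + 0) = 7/1; p² − 48·q² = 49 − 48 = 1.
  The first convergent with p² − 48·q² = 1 gives the fundamental solution (x₁, y₁) = (7, 1).
Step 2: Apply the recurrence (x_{n+1}, y_{n+1}) = (x₁x_n + 48y₁y_n, x₁y_n + y₁x_n) repeatedly.
  From (x_1, y_1) = (7, 1): x_2 = 7·7 + 48·1·1 = 97; y_2 = 7·1 + 1·7 = 14.
Step 3: Verify x_2² - 48·y_2² = 9409 - 9408 = 1 (should be 1). ✓

(x_1, y_1) = (7, 1); (x_2, y_2) = (97, 14).


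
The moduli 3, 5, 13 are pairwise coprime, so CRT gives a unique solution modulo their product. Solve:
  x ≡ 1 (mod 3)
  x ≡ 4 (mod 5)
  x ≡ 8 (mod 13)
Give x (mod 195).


Moduli 3, 5, 13 are pairwise coprime; by CRT there is a unique solution modulo M = 3 · 5 · 13 = 195.
Solve pairwise, accumulating the modulus:
  Start with x ≡ 1 (mod 3).
  Combine with x ≡ 4 (mod 5): since gcd(3, 5) = 1, we get a unique residue mod 15.
    Write x = 1 + 3·t and substitute into x ≡ 4 (mod 5): 3·t ≡ 4 − 1 = 3 (mod 5).
    The inverse of 3 mod 5 is 2 (since 3·2 = 6 = 1·5 + 1), so t ≡ 2·3 = 6 ≡ 1 (mod 5).
    Then x = 1 + 3·1 = 4, valid modulo lcm(3, 5) = 15: x ≡ 4 (mod 15).
  Combine with x ≡ 8 (mod 13): since gcd(15, 13) = 1, we get a unique residue mod 195.
    Write x = 4 + 15·t and substitute into x ≡ 8 (mod 13): 15·t ≡ 8 − 4 = 4 (mod 13).
    Reduce coefficients mod 13: 2·t ≡ 4 (mod 13).
    The inverse of 2 mod 13 is 7 (since 2·7 = 14 = 1·13 + 1), so t ≡ 7·4 = 28 ≡ 2 (mod 13).
    Then x = 4 + 15·2 = 34, valid modulo lcm(15, 13) = 195: x ≡ 34 (mod 195).
Verify: 34 mod 3 = 1 ✓, 34 mod 5 = 4 ✓, 34 mod 13 = 8 ✓.

x ≡ 34 (mod 195).


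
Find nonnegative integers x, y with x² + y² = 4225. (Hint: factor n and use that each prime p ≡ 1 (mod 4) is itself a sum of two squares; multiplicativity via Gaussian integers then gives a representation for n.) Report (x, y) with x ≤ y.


Step 1: Factor n = 4225 = 5^2 · 13^2.
Step 2: Check the mod-4 condition on each prime factor: 5 ≡ 1 (mod 4), exponent 2; 13 ≡ 1 (mod 4), exponent 2.
All primes ≡ 3 (mod 4) appear to even exponent (or don't appear), so by the two-squares theorem n IS expressible as a sum of two squares.
Step 3: Build a representation. Group n = k² · m with k = 5 and m = 13 · 13 = 169 (a product of primes ≡ 1 (mod 4)); a representation of m scales to one of n via (k·x)² + (k·y)² = k²(x² + y²). Each prime p ≡ 1 (mod 4) is itself a sum of two squares; find a² by testing p − a² for a perfect square:
  13: 13 − 1² = 12, 13 − 2² = 9 = 3² ⇒ 13 = 2² + 3².
  Combine using the Brahmagupta–Fibonacci identity (a² + b²)(c² + d²) = (ac − bd)² + (ad + bc)² = (ac + bd)² + (ad − bc)²:
  13 · 13 = 169: from (2² + 3²)(2² + 3²), take (2·2 − 3·3, 2·3 + 3·2) = (4 − 9, 6 + 6) = (-5, 12); dropping signs (only squares matter) gives (5, 12); check 5² + 12² = 25 + 144 = 169 ✓.
  Scale by k = 5: (5·5, 5·12) = (25, 60).
Step 4: Order so x ≤ y and verify: 25² + 60² = 625 + 3600 = 4225 = n. ✓

n = 4225 = 25² + 60² (one valid representation with x ≤ y).


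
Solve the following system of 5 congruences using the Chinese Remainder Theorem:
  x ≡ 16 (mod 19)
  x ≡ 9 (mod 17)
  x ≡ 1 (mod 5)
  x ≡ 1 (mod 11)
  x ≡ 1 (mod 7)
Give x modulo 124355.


Product of moduli M = 19 · 17 · 5 · 11 · 7 = 124355.
Merge one congruence at a time:
  Start: x ≡ 16 (mod 19).
  Combine with x ≡ 9 (mod 17); new modulus lcm = 323.
    Write x = 16 + 19·t and substitute into x ≡ 9 (mod 17): 19·t ≡ 9 − 16 = -7 (mod 17).
    Reduce coefficients mod 17: 2·t ≡ 10 (mod 17).
    The inverse of 2 mod 17 is 9 (since 2·9 = 18 = 1·17 + 1), so t ≡ 9·10 = 90 ≡ 5 (mod 17).
    Then x = 16 + 19·5 = 111, valid modulo lcm(19, 17) = 323: x ≡ 111 (mod 323).
  Combine with x ≡ 1 (mod 5); new modulus lcm = 1615.
    Write x = 111 + 323·t and substitute into x ≡ 1 (mod 5): 323·t ≡ 1 − 111 = -110 (mod 5).
    Reduce coefficients mod 5: 3·t ≡ 0 (mod 5).
    The inverse of 3 mod 5 is 2 (since 3·2 = 6 = 1·5 + 1), so t ≡ 2·0 = 0 ≡ 0 (mod 5).
    Then x = 111 + 323·0 = 111, valid modulo lcm(323, 5) = 1615: x ≡ 111 (mod 1615).
  Combine with x ≡ 1 (mod 11); new modulus lcm = 17765.
    Write x = 111 + 1615·t and substitute into x ≡ 1 (mod 11): 1615·t ≡ 1 − 111 = -110 (mod 11).
    Reduce coefficients mod 11: 9·t ≡ 0 (mod 11).
    The inverse of 9 mod 11 is 5 (since 9·5 = 45 = 4·11 + 1), so t ≡ 5·0 = 0 ≡ 0 (mod 11).
    Then x = 111 + 1615·0 = 111, valid modulo lcm(1615, 11) = 17765: x ≡ 111 (mod 17765).
  Combine with x ≡ 1 (mod 7); new modulus lcm = 124355.
    Write x = 111 + 17765·t and substitute into x ≡ 1 (mod 7): 17765·t ≡ 1 − 111 = -110 (mod 7).
    Reduce coefficients mod 7: 6·t ≡ 2 (mod 7).
    The inverse of 6 mod 7 is 6 (since 6·6 = 36 = 5·7 + 1), so t ≡ 6·2 = 12 ≡ 5 (mod 7).
    Then x = 111 + 17765·5 = 88936, valid modulo lcm(17765, 7) = 124355: x ≡ 88936 (mod 124355).
Verify against each original: 88936 mod 19 = 16, 88936 mod 17 = 9, 88936 mod 5 = 1, 88936 mod 11 = 1, 88936 mod 7 = 1.

x ≡ 88936 (mod 124355).


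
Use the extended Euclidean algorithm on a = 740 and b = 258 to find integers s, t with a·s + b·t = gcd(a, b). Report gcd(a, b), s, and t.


Euclidean algorithm on (740, 258) — divide until remainder is 0:
  740 = 2 · 258 + 224
  258 = 1 · 224 + 34
  224 = 6 · 34 + 20
  34 = 1 · 20 + 14
  20 = 1 · 14 + 6
  14 = 2 · 6 + 2
  6 = 3 · 2 + 0
gcd(740, 258) = 2.
Track Bezout coefficients alongside the remainders: start with r₀ = 740 = a·1 + b·0 (s = 1, t = 0) and r₁ = 258 = a·0 + b·1 (s = 0, t = 1); each new remainder r_{k+1} = r_{k-1} − q_k·r_k inherits s_{k+1} = s_{k-1} − q_k·s_k, t_{k+1} = t_{k-1} − q_k·t_k, so r_k = a·s_k + b·t_k at every step:
  q = 2: r = 224, s = 1 − 2·0 = 1, t = 0 − 2·1 = -2  (check: 740·1 + 258·(-2) = 224)
  q = 1: r = 34, s = 0 − 1·1 = -1, t = 1 − 1·(-2) = 3  (check: 740·(-1) + 258·3 = 34)
  q = 6: r = 20, s = 1 − 6·(-1) = 7, t = -2 − 6·3 = -20  (check: 740·7 + 258·(-20) = 20)
  q = 1: r = 14, s = -1 − 1·7 = -8, t = 3 − 1·(-20) = 23  (check: 740·(-8) + 258·23 = 14)
  q = 1: r = 6, s = 7 − 1·(-8) = 15, t = -20 − 1·23 = -43  (check: 740·15 + 258·(-43) = 6)
  q = 2: r = 2, s = -8 − 2·15 = -38, t = 23 − 2·(-43) = 109  (check: 740·(-38) + 258·109 = 2)
The row with r = 2 (the gcd) gives the Bezout coefficients s = -38, t = 109.
Result: 740 · (-38) + 258 · (109) = 2.

gcd(740, 258) = 2; s = -38, t = 109 (check: 740·(-38) + 258·109 = 2).


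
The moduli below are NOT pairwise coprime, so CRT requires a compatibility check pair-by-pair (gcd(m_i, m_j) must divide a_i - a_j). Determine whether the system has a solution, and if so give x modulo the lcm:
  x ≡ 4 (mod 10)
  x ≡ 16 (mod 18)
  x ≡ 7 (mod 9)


Moduli 10, 18, 9 are not pairwise coprime, so CRT works modulo lcm(m_i) when all pairwise compatibility conditions hold.
Pairwise compatibility: gcd(m_i, m_j) must divide a_i - a_j for every pair.
Merge one congruence at a time:
  Start: x ≡ 4 (mod 10).
  Combine with x ≡ 16 (mod 18): gcd(10, 18) = 2; 16 - 4 = 12, which IS divisible by 2, so compatible.
    Write x = 4 + 10·t and substitute into x ≡ 16 (mod 18): 10·t ≡ 16 − 4 = 12 (mod 18).
    Divide the congruence (and modulus) by g = 2: 5·t ≡ 6 (mod 9).
    The inverse of 5 mod 9 is 2 (since 5·2 = 10 = 1·9 + 1), so t ≡ 2·6 = 12 ≡ 3 (mod 9).
    Then x = 4 + 10·3 = 34, valid modulo lcm(10, 18) = 90: x ≡ 34 (mod 90).
  Combine with x ≡ 7 (mod 9): gcd(90, 9) = 9; 7 - 34 = -27, which IS divisible by 9, so compatible.
    Write x = 34 + 90·t and substitute into x ≡ 7 (mod 9): 90·t ≡ 7 − 34 = -27 (mod 9).
    Divide the congruence (and modulus) by g = 9: 10·t ≡ -3 (mod 1).
    Modulo 1 every t works; take t = 0.
    Then x = 34 + 90·0 = 34, valid modulo lcm(90, 9) = 90: x ≡ 34 (mod 90).
Verify: 34 mod 10 = 4, 34 mod 18 = 16, 34 mod 9 = 7.

x ≡ 34 (mod 90).


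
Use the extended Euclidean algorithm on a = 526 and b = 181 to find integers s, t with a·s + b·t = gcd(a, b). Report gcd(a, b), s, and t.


Euclidean algorithm on (526, 181) — divide until remainder is 0:
  526 = 2 · 181 + 164
  181 = 1 · 164 + 17
  164 = 9 · 17 + 11
  17 = 1 · 11 + 6
  11 = 1 · 6 + 5
  6 = 1 · 5 + 1
  5 = 5 · 1 + 0
gcd(526, 181) = 1.
Track Bezout coefficients alongside the remainders: start with r₀ = 526 = a·1 + b·0 (s = 1, t = 0) and r₁ = 181 = a·0 + b·1 (s = 0, t = 1); each new remainder r_{k+1} = r_{k-1} − q_k·r_k inherits s_{k+1} = s_{k-1} − q_k·s_k, t_{k+1} = t_{k-1} − q_k·t_k, so r_k = a·s_k + b·t_k at every step:
  q = 2: r = 164, s = 1 − 2·0 = 1, t = 0 − 2·1 = -2  (check: 526·1 + 181·(-2) = 164)
  q = 1: r = 17, s = 0 − 1·1 = -1, t = 1 − 1·(-2) = 3  (check: 526·(-1) + 181·3 = 17)
  q = 9: r = 11, s = 1 − 9·(-1) = 10, t = -2 − 9·3 = -29  (check: 526·10 + 181·(-29) = 11)
  q = 1: r = 6, s = -1 − 1·10 = -11, t = 3 − 1·(-29) = 32  (check: 526·(-11) + 181·32 = 6)
  q = 1: r = 5, s = 10 − 1·(-11) = 21, t = -29 − 1·32 = -61  (check: 526·21 + 181·(-61) = 5)
  q = 1: r = 1, s = -11 − 1·21 = -32, t = 32 − 1·(-61) = 93  (check: 526·(-32) + 181·93 = 1)
The row with r = 1 (the gcd) gives the Bezout coefficients s = -32, t = 93.
Result: 526 · (-32) + 181 · (93) = 1.

gcd(526, 181) = 1; s = -32, t = 93 (check: 526·(-32) + 181·93 = 1).


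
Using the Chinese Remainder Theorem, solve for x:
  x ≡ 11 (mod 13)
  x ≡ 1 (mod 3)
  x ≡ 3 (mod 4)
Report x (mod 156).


Moduli 13, 3, 4 are pairwise coprime; by CRT there is a unique solution modulo M = 13 · 3 · 4 = 156.
Solve pairwise, accumulating the modulus:
  Start with x ≡ 11 (mod 13).
  Combine with x ≡ 1 (mod 3): since gcd(13, 3) = 1, we get a unique residue mod 39.
    Write x = 11 + 13·t and substitute into x ≡ 1 (mod 3): 13·t ≡ 1 − 11 = -10 (mod 3).
    Reduce coefficients mod 3: 1·t ≡ 2 (mod 3).
    So t ≡ 2 (mod 3).
    Then x = 11 + 13·2 = 37, valid modulo lcm(13, 3) = 39: x ≡ 37 (mod 39).
  Combine with x ≡ 3 (mod 4): since gcd(39, 4) = 1, we get a unique residue mod 156.
    Write x = 37 + 39·t and substitute into x ≡ 3 (mod 4): 39·t ≡ 3 − 37 = -34 (mod 4).
    Reduce coefficients mod 4: 3·t ≡ 2 (mod 4).
    The inverse of 3 mod 4 is 3 (since 3·3 = 9 = 2·4 + 1), so t ≡ 3·2 = 6 ≡ 2 (mod 4).
    Then x = 37 + 39·2 = 115, valid modulo lcm(39, 4) = 156: x ≡ 115 (mod 156).
Verify: 115 mod 13 = 11 ✓, 115 mod 3 = 1 ✓, 115 mod 4 = 3 ✓.

x ≡ 115 (mod 156).


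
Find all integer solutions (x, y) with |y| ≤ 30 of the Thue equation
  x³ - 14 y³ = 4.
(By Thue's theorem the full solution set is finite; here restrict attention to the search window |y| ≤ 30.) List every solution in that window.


The equation is x³ - 14y³ = 4. For fixed y, x³ = 14·y³ + 4, so a solution requires the RHS to be a perfect cube.
Strategy: iterate y from -30 to 30, compute RHS = 14·y³ + 4, and check whether it is a (positive or negative) perfect cube.
Check small values of y:
  y = 0: RHS = 4 is not a perfect cube.
  y = 1: RHS = 18 is not a perfect cube.
  y = -1: RHS = -10 is not a perfect cube.
  y = 2: RHS = 116 is not a perfect cube.
  y = -2: RHS = -108 is not a perfect cube.
  y = 3: RHS = 382 is not a perfect cube.
  y = -3: RHS = -374 is not a perfect cube.
Continuing the search up to |y| = 30 finds no solutions either.
No (x, y) in the scanned range satisfies the equation.

No integer solutions with |y| ≤ 30.


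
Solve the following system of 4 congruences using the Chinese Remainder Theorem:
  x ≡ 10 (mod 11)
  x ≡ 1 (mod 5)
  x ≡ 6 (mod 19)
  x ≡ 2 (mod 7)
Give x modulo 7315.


Product of moduli M = 11 · 5 · 19 · 7 = 7315.
Merge one congruence at a time:
  Start: x ≡ 10 (mod 11).
  Combine with x ≡ 1 (mod 5); new modulus lcm = 55.
    Write x = 10 + 11·t and substitute into x ≡ 1 (mod 5): 11·t ≡ 1 − 10 = -9 (mod 5).
    Reduce coefficients mod 5: 1·t ≡ 1 (mod 5).
    So t ≡ 1 (mod 5).
    Then x = 10 + 11·1 = 21, valid modulo lcm(11, 5) = 55: x ≡ 21 (mod 55).
  Combine with x ≡ 6 (mod 19); new modulus lcm = 1045.
    Write x = 21 + 55·t and substitute into x ≡ 6 (mod 19): 55·t ≡ 6 − 21 = -15 (mod 19).
    Reduce coefficients mod 19: 17·t ≡ 4 (mod 19).
    The inverse of 17 mod 19 is 9 (since 17·9 = 153 = 8·19 + 1), so t ≡ 9·4 = 36 ≡ 17 (mod 19).
    Then x = 21 + 55·17 = 956, valid modulo lcm(55, 19) = 1045: x ≡ 956 (mod 1045).
  Combine with x ≡ 2 (mod 7); new modulus lcm = 7315.
    Write x = 956 + 1045·t and substitute into x ≡ 2 (mod 7): 1045·t ≡ 2 − 956 = -954 (mod 7).
    Reduce coefficients mod 7: 2·t ≡ 5 (mod 7).
    The inverse of 2 mod 7 is 4 (since 2·4 = 8 = 1·7 + 1), so t ≡ 4·5 = 20 ≡ 6 (mod 7).
    Then x = 956 + 1045·6 = 7226, valid modulo lcm(1045, 7) = 7315: x ≡ 7226 (mod 7315).
Verify against each original: 7226 mod 11 = 10, 7226 mod 5 = 1, 7226 mod 19 = 6, 7226 mod 7 = 2.

x ≡ 7226 (mod 7315).


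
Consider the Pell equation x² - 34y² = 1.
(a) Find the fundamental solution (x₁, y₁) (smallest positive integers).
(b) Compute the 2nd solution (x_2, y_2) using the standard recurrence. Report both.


Step 1: Find the fundamental solution (x₁, y₁) of x² - 34y² = 1.
  Expand √34 as a continued fraction. a₀ = ⌊√34⌋ = 5; iterate m_{k+1} = d_k·a_k − m_k, d_{k+1} = (34 − m_{k+1}²)/d_k, a_{k+1} = ⌊(a₀ + m_{k+1})/d_{k+1}⌋ (starting m₀ = 0, d₀ = 1), with convergents p_k = a_k·p_{k-1} + p_{k-2}, q_k = a_k·q_{k-1} + q_{k-2} (p₋₁ = 1, q₋₁ = 0):
  k = 0: a₀ = 5; p₀/q₀ = 5/1; p₀² − 34·q₀² = 25 − 34 = -9.
  k = 1: m = 5, d = 9, a = ⌊(5 + 5)/9⌋ = 1; p/q = (1·5 + 1)/(1·1 + 0) = 6/1; p² − 34·q² = 36 − 34 = 2.
  k = 2: m = 4, d = 2, a = ⌊(5 + 4)/2⌋ = 4; p/q = (4·6 + 5)/(4·1 + 1) = 29/5; p² − 34·q² = 841 − 850 = -9.
  k = 3: m = 4, d = 9, a = ⌊(5 + 4)/9⌋ = 1; p/q = (1·29 + 6)/(1·5 + 1) = 35/6; p² − 34·q² = 1225 − 1224 = 1.
  The first convergent with p² − 34·q² = 1 gives the fundamental solution (x₁, y₁) = (35, 6).
Step 2: Apply the recurrence (x_{n+1}, y_{n+1}) = (x₁x_n + 34y₁y_n, x₁y_n + y₁x_n) repeatedly.
  From (x_1, y_1) = (35, 6): x_2 = 35·35 + 34·6·6 = 2449; y_2 = 35·6 + 6·35 = 420.
Step 3: Verify x_2² - 34·y_2² = 5997601 - 5997600 = 1 (should be 1). ✓

(x_1, y_1) = (35, 6); (x_2, y_2) = (2449, 420).


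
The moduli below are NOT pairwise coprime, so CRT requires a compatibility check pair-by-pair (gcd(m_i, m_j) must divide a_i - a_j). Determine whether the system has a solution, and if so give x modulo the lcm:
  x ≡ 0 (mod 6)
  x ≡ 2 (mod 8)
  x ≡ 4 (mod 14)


Moduli 6, 8, 14 are not pairwise coprime, so CRT works modulo lcm(m_i) when all pairwise compatibility conditions hold.
Pairwise compatibility: gcd(m_i, m_j) must divide a_i - a_j for every pair.
Merge one congruence at a time:
  Start: x ≡ 0 (mod 6).
  Combine with x ≡ 2 (mod 8): gcd(6, 8) = 2; 2 - 0 = 2, which IS divisible by 2, so compatible.
    Write x = 0 + 6·t and substitute into x ≡ 2 (mod 8): 6·t ≡ 2 − 0 = 2 (mod 8).
    Divide the congruence (and modulus) by g = 2: 3·t ≡ 1 (mod 4).
    The inverse of 3 mod 4 is 3 (since 3·3 = 9 = 2·4 + 1), so t ≡ 3·1 = 3 ≡ 3 (mod 4).
    Then x = 0 + 6·3 = 18, valid modulo lcm(6, 8) = 24: x ≡ 18 (mod 24).
  Combine with x ≡ 4 (mod 14): gcd(24, 14) = 2; 4 - 18 = -14, which IS divisible by 2, so compatible.
    Write x = 18 + 24·t and substitute into x ≡ 4 (mod 14): 24·t ≡ 4 − 18 = -14 (mod 14).
    Divide the congruence (and modulus) by g = 2: 12·t ≡ -7 (mod 7).
    Reduce coefficients mod 7: 5·t ≡ 0 (mod 7).
    The inverse of 5 mod 7 is 3 (since 5·3 = 15 = 2·7 + 1), so t ≡ 3·0 = 0 ≡ 0 (mod 7).
    Then x = 18 + 24·0 = 18, valid modulo lcm(24, 14) = 168: x ≡ 18 (mod 168).
Verify: 18 mod 6 = 0, 18 mod 8 = 2, 18 mod 14 = 4.

x ≡ 18 (mod 168).


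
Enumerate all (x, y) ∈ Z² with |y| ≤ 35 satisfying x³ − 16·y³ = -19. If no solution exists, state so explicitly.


The equation is x³ - 16y³ = -19. For fixed y, x³ = 16·y³ − 19, so a solution requires the RHS to be a perfect cube.
Strategy: iterate y from -35 to 35, compute RHS = 16·y³ − 19, and check whether it is a (positive or negative) perfect cube.
Check small values of y:
  y = 0: RHS = -19 is not a perfect cube.
  y = 1: RHS = -3 is not a perfect cube.
  y = -1: RHS = -35 is not a perfect cube.
  y = 2: RHS = 109 is not a perfect cube.
  y = -2: RHS = -147 is not a perfect cube.
  y = 3: RHS = 413 is not a perfect cube.
  y = -3: RHS = -451 is not a perfect cube.
Continuing the search up to |y| = 35 finds no solutions either.
No (x, y) in the scanned range satisfies the equation.

No integer solutions with |y| ≤ 35.


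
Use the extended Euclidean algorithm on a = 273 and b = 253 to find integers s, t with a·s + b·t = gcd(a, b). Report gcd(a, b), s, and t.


Euclidean algorithm on (273, 253) — divide until remainder is 0:
  273 = 1 · 253 + 20
  253 = 12 · 20 + 13
  20 = 1 · 13 + 7
  13 = 1 · 7 + 6
  7 = 1 · 6 + 1
  6 = 6 · 1 + 0
gcd(273, 253) = 1.
Track Bezout coefficients alongside the remainders: start with r₀ = 273 = a·1 + b·0 (s = 1, t = 0) and r₁ = 253 = a·0 + b·1 (s = 0, t = 1); each new remainder r_{k+1} = r_{k-1} − q_k·r_k inherits s_{k+1} = s_{k-1} − q_k·s_k, t_{k+1} = t_{k-1} − q_k·t_k, so r_k = a·s_k + b·t_k at every step:
  q = 1: r = 20, s = 1 − 1·0 = 1, t = 0 − 1·1 = -1  (check: 273·1 + 253·(-1) = 20)
  q = 12: r = 13, s = 0 − 12·1 = -12, t = 1 − 12·(-1) = 13  (check: 273·(-12) + 253·13 = 13)
  q = 1: r = 7, s = 1 − 1·(-12) = 13, t = -1 − 1·13 = -14  (check: 273·13 + 253·(-14) = 7)
  q = 1: r = 6, s = -12 − 1·13 = -25, t = 13 − 1·(-14) = 27  (check: 273·(-25) + 253·27 = 6)
  q = 1: r = 1, s = 13 − 1·(-25) = 38, t = -14 − 1·27 = -41  (check: 273·38 + 253·(-41) = 1)
The row with r = 1 (the gcd) gives the Bezout coefficients s = 38, t = -41.
Result: 273 · (38) + 253 · (-41) = 1.

gcd(273, 253) = 1; s = 38, t = -41 (check: 273·38 + 253·(-41) = 1).


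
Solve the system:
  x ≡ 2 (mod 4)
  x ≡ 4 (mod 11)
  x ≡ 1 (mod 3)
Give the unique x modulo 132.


Moduli 4, 11, 3 are pairwise coprime; by CRT there is a unique solution modulo M = 4 · 11 · 3 = 132.
Solve pairwise, accumulating the modulus:
  Start with x ≡ 2 (mod 4).
  Combine with x ≡ 4 (mod 11): since gcd(4, 11) = 1, we get a unique residue mod 44.
    Write x = 2 + 4·t and substitute into x ≡ 4 (mod 11): 4·t ≡ 4 − 2 = 2 (mod 11).
    The inverse of 4 mod 11 is 3 (since 4·3 = 12 = 1·11 + 1), so t ≡ 3·2 = 6 ≡ 6 (mod 11).
    Then x = 2 + 4·6 = 26, valid modulo lcm(4, 11) = 44: x ≡ 26 (mod 44).
  Combine with x ≡ 1 (mod 3): since gcd(44, 3) = 1, we get a unique residue mod 132.
    Write x = 26 + 44·t and substitute into x ≡ 1 (mod 3): 44·t ≡ 1 − 26 = -25 (mod 3).
    Reduce coefficients mod 3: 2·t ≡ 2 (mod 3).
    The inverse of 2 mod 3 is 2 (since 2·2 = 4 = 1·3 + 1), so t ≡ 2·2 = 4 ≡ 1 (mod 3).
    Then x = 26 + 44·1 = 70, valid modulo lcm(44, 3) = 132: x ≡ 70 (mod 132).
Verify: 70 mod 4 = 2 ✓, 70 mod 11 = 4 ✓, 70 mod 3 = 1 ✓.

x ≡ 70 (mod 132).


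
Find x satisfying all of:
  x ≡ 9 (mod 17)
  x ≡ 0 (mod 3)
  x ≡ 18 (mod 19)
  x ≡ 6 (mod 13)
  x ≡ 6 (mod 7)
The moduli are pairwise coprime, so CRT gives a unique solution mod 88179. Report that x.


Product of moduli M = 17 · 3 · 19 · 13 · 7 = 88179.
Merge one congruence at a time:
  Start: x ≡ 9 (mod 17).
  Combine with x ≡ 0 (mod 3); new modulus lcm = 51.
    Write x = 9 + 17·t and substitute into x ≡ 0 (mod 3): 17·t ≡ 0 − 9 = -9 (mod 3).
    Reduce coefficients mod 3: 2·t ≡ 0 (mod 3).
    The inverse of 2 mod 3 is 2 (since 2·2 = 4 = 1·3 + 1), so t ≡ 2·0 = 0 ≡ 0 (mod 3).
    Then x = 9 + 17·0 = 9, valid modulo lcm(17, 3) = 51: x ≡ 9 (mod 51).
  Combine with x ≡ 18 (mod 19); new modulus lcm = 969.
    Write x = 9 + 51·t and substitute into x ≡ 18 (mod 19): 51·t ≡ 18 − 9 = 9 (mod 19).
    Reduce coefficients mod 19: 13·t ≡ 9 (mod 19).
    The inverse of 13 mod 19 is 3 (since 13·3 = 39 = 2·19 + 1), so t ≡ 3·9 = 27 ≡ 8 (mod 19).
    Then x = 9 + 51·8 = 417, valid modulo lcm(51, 19) = 969: x ≡ 417 (mod 969).
  Combine with x ≡ 6 (mod 13); new modulus lcm = 12597.
    Write x = 417 + 969·t and substitute into x ≡ 6 (mod 13): 969·t ≡ 6 − 417 = -411 (mod 13).
    Reduce coefficients mod 13: 7·t ≡ 5 (mod 13).
    The inverse of 7 mod 13 is 2 (since 7·2 = 14 = 1·13 + 1), so t ≡ 2·5 = 10 ≡ 10 (mod 13).
    Then x = 417 + 969·10 = 10107, valid modulo lcm(969, 13) = 12597: x ≡ 10107 (mod 12597).
  Combine with x ≡ 6 (mod 7); new modulus lcm = 88179.
    Write x = 10107 + 12597·t and substitute into x ≡ 6 (mod 7): 12597·t ≡ 6 − 10107 = -10101 (mod 7).
    Reduce coefficients mod 7: 4·t ≡ 0 (mod 7).
    The inverse of 4 mod 7 is 2 (since 4·2 = 8 = 1·7 + 1), so t ≡ 2·0 = 0 ≡ 0 (mod 7).
    Then x = 10107 + 12597·0 = 10107, valid modulo lcm(12597, 7) = 88179: x ≡ 10107 (mod 88179).
Verify against each original: 10107 mod 17 = 9, 10107 mod 3 = 0, 10107 mod 19 = 18, 10107 mod 13 = 6, 10107 mod 7 = 6.

x ≡ 10107 (mod 88179).


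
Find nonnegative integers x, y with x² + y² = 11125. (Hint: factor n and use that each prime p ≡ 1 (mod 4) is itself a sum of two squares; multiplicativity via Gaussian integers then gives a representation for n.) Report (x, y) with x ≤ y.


Step 1: Factor n = 11125 = 5^3 · 89.
Step 2: Check the mod-4 condition on each prime factor: 5 ≡ 1 (mod 4), exponent 3; 89 ≡ 1 (mod 4), exponent 1.
All primes ≡ 3 (mod 4) appear to even exponent (or don't appear), so by the two-squares theorem n IS expressible as a sum of two squares.
Step 3: Build a representation. Group n = k² · m with k = 5 and m = 5 · 89 = 445 (a product of primes ≡ 1 (mod 4)); a representation of m scales to one of n via (k·x)² + (k·y)² = k²(x² + y²). Each prime p ≡ 1 (mod 4) is itself a sum of two squares; find a² by testing p − a² for a perfect square:
  5: 5 − 1² = 4 = 2² ⇒ 5 = 1² + 2².
  89: 89 − 1² = 88, 89 − 2² = 85, 89 − 3² = 80, 89 − 4² = 73, 89 − 5² = 64 = 8² ⇒ 89 = 5² + 8².
  Combine using the Brahmagupta–Fibonacci identity (a² + b²)(c² + d²) = (ac − bd)² + (ad + bc)² = (ac + bd)² + (ad − bc)²:
  5 · 89 = 445: from (1² + 2²)(5² + 8²), take (1·5 − 2·8, 1·8 + 2·5) = (5 − 16, 8 + 10) = (-11, 18); dropping signs (only squares matter) gives (11, 18); check 11² + 18² = 121 + 324 = 445 ✓.
  Scale by k = 5: (5·11, 5·18) = (55, 90).
Step 4: Order so x ≤ y and verify: 55² + 90² = 3025 + 8100 = 11125 = n. ✓

n = 11125 = 55² + 90² (one valid representation with x ≤ y).


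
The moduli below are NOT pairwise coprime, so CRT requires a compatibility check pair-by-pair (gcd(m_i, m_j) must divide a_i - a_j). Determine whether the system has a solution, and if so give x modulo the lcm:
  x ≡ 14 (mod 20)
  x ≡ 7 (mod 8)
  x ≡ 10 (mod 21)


Moduli 20, 8, 21 are not pairwise coprime, so CRT works modulo lcm(m_i) when all pairwise compatibility conditions hold.
Pairwise compatibility: gcd(m_i, m_j) must divide a_i - a_j for every pair.
Merge one congruence at a time:
  Start: x ≡ 14 (mod 20).
  Combine with x ≡ 7 (mod 8): gcd(20, 8) = 4, and 7 - 14 = -7 is NOT divisible by 4.
    ⇒ system is inconsistent (no integer solution).

No solution (the system is inconsistent).


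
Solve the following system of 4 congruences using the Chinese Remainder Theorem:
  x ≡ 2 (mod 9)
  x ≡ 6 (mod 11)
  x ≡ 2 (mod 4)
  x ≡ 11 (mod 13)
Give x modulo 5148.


Product of moduli M = 9 · 11 · 4 · 13 = 5148.
Merge one congruence at a time:
  Start: x ≡ 2 (mod 9).
  Combine with x ≡ 6 (mod 11); new modulus lcm = 99.
    Write x = 2 + 9·t and substitute into x ≡ 6 (mod 11): 9·t ≡ 6 − 2 = 4 (mod 11).
    The inverse of 9 mod 11 is 5 (since 9·5 = 45 = 4·11 + 1), so t ≡ 5·4 = 20 ≡ 9 (mod 11).
    Then x = 2 + 9·9 = 83, valid modulo lcm(9, 11) = 99: x ≡ 83 (mod 99).
  Combine with x ≡ 2 (mod 4); new modulus lcm = 396.
    Write x = 83 + 99·t and substitute into x ≡ 2 (mod 4): 99·t ≡ 2 − 83 = -81 (mod 4).
    Reduce coefficients mod 4: 3·t ≡ 3 (mod 4).
    The inverse of 3 mod 4 is 3 (since 3·3 = 9 = 2·4 + 1), so t ≡ 3·3 = 9 ≡ 1 (mod 4).
    Then x = 83 + 99·1 = 182, valid modulo lcm(99, 4) = 396: x ≡ 182 (mod 396).
  Combine with x ≡ 11 (mod 13); new modulus lcm = 5148.
    Write x = 182 + 396·t and substitute into x ≡ 11 (mod 13): 396·t ≡ 11 − 182 = -171 (mod 13).
    Reduce coefficients mod 13: 6·t ≡ 11 (mod 13).
    The inverse of 6 mod 13 is 11 (since 6·11 = 66 = 5·13 + 1), so t ≡ 11·11 = 121 ≡ 4 (mod 13).
    Then x = 182 + 396·4 = 1766, valid modulo lcm(396, 13) = 5148: x ≡ 1766 (mod 5148).
Verify against each original: 1766 mod 9 = 2, 1766 mod 11 = 6, 1766 mod 4 = 2, 1766 mod 13 = 11.

x ≡ 1766 (mod 5148).


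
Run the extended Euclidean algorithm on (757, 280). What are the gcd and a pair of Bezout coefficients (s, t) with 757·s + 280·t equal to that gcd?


Euclidean algorithm on (757, 280) — divide until remainder is 0:
  757 = 2 · 280 + 197
  280 = 1 · 197 + 83
  197 = 2 · 83 + 31
  83 = 2 · 31 + 21
  31 = 1 · 21 + 10
  21 = 2 · 10 + 1
  10 = 10 · 1 + 0
gcd(757, 280) = 1.
Track Bezout coefficients alongside the remainders: start with r₀ = 757 = a·1 + b·0 (s = 1, t = 0) and r₁ = 280 = a·0 + b·1 (s = 0, t = 1); each new remainder r_{k+1} = r_{k-1} − q_k·r_k inherits s_{k+1} = s_{k-1} − q_k·s_k, t_{k+1} = t_{k-1} − q_k·t_k, so r_k = a·s_k + b·t_k at every step:
  q = 2: r = 197, s = 1 − 2·0 = 1, t = 0 − 2·1 = -2  (check: 757·1 + 280·(-2) = 197)
  q = 1: r = 83, s = 0 − 1·1 = -1, t = 1 − 1·(-2) = 3  (check: 757·(-1) + 280·3 = 83)
  q = 2: r = 31, s = 1 − 2·(-1) = 3, t = -2 − 2·3 = -8  (check: 757·3 + 280·(-8) = 31)
  q = 2: r = 21, s = -1 − 2·3 = -7, t = 3 − 2·(-8) = 19  (check: 757·(-7) + 280·19 = 21)
  q = 1: r = 10, s = 3 − 1·(-7) = 10, t = -8 − 1·19 = -27  (check: 757·10 + 280·(-27) = 10)
  q = 2: r = 1, s = -7 − 2·10 = -27, t = 19 − 2·(-27) = 73  (check: 757·(-27) + 280·73 = 1)
The row with r = 1 (the gcd) gives the Bezout coefficients s = -27, t = 73.
Result: 757 · (-27) + 280 · (73) = 1.

gcd(757, 280) = 1; s = -27, t = 73 (check: 757·(-27) + 280·73 = 1).


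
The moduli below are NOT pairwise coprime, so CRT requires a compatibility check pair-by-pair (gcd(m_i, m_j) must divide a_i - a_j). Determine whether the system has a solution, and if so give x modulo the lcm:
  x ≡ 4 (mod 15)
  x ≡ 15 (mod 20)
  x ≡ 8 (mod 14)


Moduli 15, 20, 14 are not pairwise coprime, so CRT works modulo lcm(m_i) when all pairwise compatibility conditions hold.
Pairwise compatibility: gcd(m_i, m_j) must divide a_i - a_j for every pair.
Merge one congruence at a time:
  Start: x ≡ 4 (mod 15).
  Combine with x ≡ 15 (mod 20): gcd(15, 20) = 5, and 15 - 4 = 11 is NOT divisible by 5.
    ⇒ system is inconsistent (no integer solution).

No solution (the system is inconsistent).


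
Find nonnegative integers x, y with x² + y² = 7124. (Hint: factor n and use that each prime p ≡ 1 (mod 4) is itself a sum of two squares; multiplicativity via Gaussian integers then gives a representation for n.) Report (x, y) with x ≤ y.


Step 1: Factor n = 7124 = 2^2 · 13 · 137.
Step 2: Check the mod-4 condition on each prime factor: 2 = 2 (special); 13 ≡ 1 (mod 4), exponent 1; 137 ≡ 1 (mod 4), exponent 1.
All primes ≡ 3 (mod 4) appear to even exponent (or don't appear), so by the two-squares theorem n IS expressible as a sum of two squares.
Step 3: Build a representation. Group n = k² · m with k = 2 and m = 13 · 137 = 1781 (a product of primes ≡ 1 (mod 4)); a representation of m scales to one of n via (k·x)² + (k·y)² = k²(x² + y²). Each prime p ≡ 1 (mod 4) is itself a sum of two squares; find a² by testing p − a² for a perfect square:
  13: 13 − 1² = 12, 13 − 2² = 9 = 3² ⇒ 13 = 2² + 3².
  137: 137 − 1² = 136, 137 − 2² = 133, 137 − 3² = 128, 137 − 4² = 121 = 11² ⇒ 137 = 4² + 11².
  Combine using the Brahmagupta–Fibonacci identity (a² + b²)(c² + d²) = (ac − bd)² + (ad + bc)² = (ac + bd)² + (ad − bc)²:
  13 · 137 = 1781: from (2² + 3²)(4² + 11²), take (2·4 − 3·11, 2·11 + 3·4) = (8 − 33, 22 + 12) = (-25, 34); dropping signs (only squares matter) gives (25, 34); check 25² + 34² = 625 + 1156 = 1781 ✓.
  Scale by k = 2: (2·25, 2·34) = (50, 68).
Step 4: Order so x ≤ y and verify: 50² + 68² = 2500 + 4624 = 7124 = n. ✓

n = 7124 = 50² + 68² (one valid representation with x ≤ y).


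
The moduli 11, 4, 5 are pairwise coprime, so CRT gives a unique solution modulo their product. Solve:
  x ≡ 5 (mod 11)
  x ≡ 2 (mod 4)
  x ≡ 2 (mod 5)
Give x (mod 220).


Moduli 11, 4, 5 are pairwise coprime; by CRT there is a unique solution modulo M = 11 · 4 · 5 = 220.
Solve pairwise, accumulating the modulus:
  Start with x ≡ 5 (mod 11).
  Combine with x ≡ 2 (mod 4): since gcd(11, 4) = 1, we get a unique residue mod 44.
    Write x = 5 + 11·t and substitute into x ≡ 2 (mod 4): 11·t ≡ 2 − 5 = -3 (mod 4).
    Reduce coefficients mod 4: 3·t ≡ 1 (mod 4).
    The inverse of 3 mod 4 is 3 (since 3·3 = 9 = 2·4 + 1), so t ≡ 3·1 = 3 ≡ 3 (mod 4).
    Then x = 5 + 11·3 = 38, valid modulo lcm(11, 4) = 44: x ≡ 38 (mod 44).
  Combine with x ≡ 2 (mod 5): since gcd(44, 5) = 1, we get a unique residue mod 220.
    Write x = 38 + 44·t and substitute into x ≡ 2 (mod 5): 44·t ≡ 2 − 38 = -36 (mod 5).
    Reduce coefficients mod 5: 4·t ≡ 4 (mod 5).
    The inverse of 4 mod 5 is 4 (since 4·4 = 16 = 3·5 + 1), so t ≡ 4·4 = 16 ≡ 1 (mod 5).
    Then x = 38 + 44·1 = 82, valid modulo lcm(44, 5) = 220: x ≡ 82 (mod 220).
Verify: 82 mod 11 = 5 ✓, 82 mod 4 = 2 ✓, 82 mod 5 = 2 ✓.

x ≡ 82 (mod 220).


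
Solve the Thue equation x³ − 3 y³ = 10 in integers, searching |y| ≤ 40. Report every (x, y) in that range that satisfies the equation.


The equation is x³ - 3y³ = 10. For fixed y, x³ = 3·y³ + 10, so a solution requires the RHS to be a perfect cube.
Strategy: iterate y from -40 to 40, compute RHS = 3·y³ + 10, and check whether it is a (positive or negative) perfect cube.
Check small values of y:
  y = 0: RHS = 10 is not a perfect cube.
  y = 1: RHS = 13 is not a perfect cube.
  y = -1: RHS = 7 is not a perfect cube.
  y = 2: RHS = 34 is not a perfect cube.
  y = -2: RHS = -14 is not a perfect cube.
  y = 3: RHS = 91 is not a perfect cube.
  y = -3: RHS = -71 is not a perfect cube.
Continuing, at y = 9: RHS = 2197 = (13)³ ⇒ x = 13 works.
Searching the remaining y in |y| ≤ 40 finds no further solutions.
Collected solutions: (13, 9).

Solutions (with |y| ≤ 40): (13, 9).


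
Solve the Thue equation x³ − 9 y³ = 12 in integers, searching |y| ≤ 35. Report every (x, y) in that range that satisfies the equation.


The equation is x³ - 9y³ = 12. For fixed y, x³ = 9·y³ + 12, so a solution requires the RHS to be a perfect cube.
Strategy: iterate y from -35 to 35, compute RHS = 9·y³ + 12, and check whether it is a (positive or negative) perfect cube.
Check small values of y:
  y = 0: RHS = 12 is not a perfect cube.
  y = 1: RHS = 21 is not a perfect cube.
  y = -1: RHS = 3 is not a perfect cube.
  y = 2: RHS = 84 is not a perfect cube.
  y = -2: RHS = -60 is not a perfect cube.
  y = 3: RHS = 255 is not a perfect cube.
  y = -3: RHS = -231 is not a perfect cube.
Continuing the search up to |y| = 35 finds no solutions either.
No (x, y) in the scanned range satisfies the equation.

No integer solutions with |y| ≤ 35.


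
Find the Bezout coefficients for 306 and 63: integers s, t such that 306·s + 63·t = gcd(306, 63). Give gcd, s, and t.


Euclidean algorithm on (306, 63) — divide until remainder is 0:
  306 = 4 · 63 + 54
  63 = 1 · 54 + 9
  54 = 6 · 9 + 0
gcd(306, 63) = 9.
Track Bezout coefficients alongside the remainders: start with r₀ = 306 = a·1 + b·0 (s = 1, t = 0) and r₁ = 63 = a·0 + b·1 (s = 0, t = 1); each new remainder r_{k+1} = r_{k-1} − q_k·r_k inherits s_{k+1} = s_{k-1} − q_k·s_k, t_{k+1} = t_{k-1} − q_k·t_k, so r_k = a·s_k + b·t_k at every step:
  q = 4: r = 54, s = 1 − 4·0 = 1, t = 0 − 4·1 = -4  (check: 306·1 + 63·(-4) = 54)
  q = 1: r = 9, s = 0 − 1·1 = -1, t = 1 − 1·(-4) = 5  (check: 306·(-1) + 63·5 = 9)
The row with r = 9 (the gcd) gives the Bezout coefficients s = -1, t = 5.
Result: 306 · (-1) + 63 · (5) = 9.

gcd(306, 63) = 9; s = -1, t = 5 (check: 306·(-1) + 63·5 = 9).


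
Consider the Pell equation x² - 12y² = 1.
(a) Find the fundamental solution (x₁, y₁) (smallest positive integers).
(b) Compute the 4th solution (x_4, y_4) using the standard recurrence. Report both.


Step 1: Find the fundamental solution (x₁, y₁) of x² - 12y² = 1.
  Expand √12 as a continued fraction. a₀ = ⌊√12⌋ = 3; iterate m_{k+1} = d_k·a_k − m_k, d_{k+1} = (12 − m_{k+1}²)/d_k, a_{k+1} = ⌊(a₀ + m_{k+1})/d_{k+1}⌋ (starting m₀ = 0, d₀ = 1), with convergents p_k = a_k·p_{k-1} + p_{k-2}, q_k = a_k·q_{k-1} + q_{k-2} (p₋₁ = 1, q₋₁ = 0):
  k = 0: a₀ = 3; p₀/q₀ = 3/1; p₀² − 12·q₀² = 9 − 12 = -3.
  k = 1: m = 3, d = 3, a = ⌊(3 + 3)/3⌋ = 2; p/q = (2·3 + 1)/(2·1 + 0) = 7/2; p² − 12·q² = 49 − 48 = 1.
  The first convergent with p² − 12·q² = 1 gives the fundamental solution (x₁, y₁) = (7, 2).
Step 2: Apply the recurrence (x_{n+1}, y_{n+1}) = (x₁x_n + 12y₁y_n, x₁y_n + y₁x_n) repeatedly.
  From (x_1, y_1) = (7, 2): x_2 = 7·7 + 12·2·2 = 97; y_2 = 7·2 + 2·7 = 28.
  From (x_2, y_2) = (97, 28): x_3 = 7·97 + 12·2·28 = 1351; y_3 = 7·28 + 2·97 = 390.
  From (x_3, y_3) = (1351, 390): x_4 = 7·1351 + 12·2·390 = 18817; y_4 = 7·390 + 2·1351 = 5432.
Step 3: Verify x_4² - 12·y_4² = 354079489 - 354079488 = 1 (should be 1). ✓

(x_1, y_1) = (7, 2); (x_4, y_4) = (18817, 5432).


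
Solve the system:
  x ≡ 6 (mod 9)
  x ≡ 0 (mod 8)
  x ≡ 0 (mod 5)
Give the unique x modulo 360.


Moduli 9, 8, 5 are pairwise coprime; by CRT there is a unique solution modulo M = 9 · 8 · 5 = 360.
Solve pairwise, accumulating the modulus:
  Start with x ≡ 6 (mod 9).
  Combine with x ≡ 0 (mod 8): since gcd(9, 8) = 1, we get a unique residue mod 72.
    Write x = 6 + 9·t and substitute into x ≡ 0 (mod 8): 9·t ≡ 0 − 6 = -6 (mod 8).
    Reduce coefficients mod 8: 1·t ≡ 2 (mod 8).
    So t ≡ 2 (mod 8).
    Then x = 6 + 9·2 = 24, valid modulo lcm(9, 8) = 72: x ≡ 24 (mod 72).
  Combine with x ≡ 0 (mod 5): since gcd(72, 5) = 1, we get a unique residue mod 360.
    Write x = 24 + 72·t and substitute into x ≡ 0 (mod 5): 72·t ≡ 0 − 24 = -24 (mod 5).
    Reduce coefficients mod 5: 2·t ≡ 1 (mod 5).
    The inverse of 2 mod 5 is 3 (since 2·3 = 6 = 1·5 + 1), so t ≡ 3·1 = 3 ≡ 3 (mod 5).
    Then x = 24 + 72·3 = 240, valid modulo lcm(72, 5) = 360: x ≡ 240 (mod 360).
Verify: 240 mod 9 = 6 ✓, 240 mod 8 = 0 ✓, 240 mod 5 = 0 ✓.

x ≡ 240 (mod 360).


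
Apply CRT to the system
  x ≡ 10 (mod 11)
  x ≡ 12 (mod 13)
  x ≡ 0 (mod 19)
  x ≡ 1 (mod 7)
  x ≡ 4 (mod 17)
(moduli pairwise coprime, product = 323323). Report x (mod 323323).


Product of moduli M = 11 · 13 · 19 · 7 · 17 = 323323.
Merge one congruence at a time:
  Start: x ≡ 10 (mod 11).
  Combine with x ≡ 12 (mod 13); new modulus lcm = 143.
    Write x = 10 + 11·t and substitute into x ≡ 12 (mod 13): 11·t ≡ 12 − 10 = 2 (mod 13).
    The inverse of 11 mod 13 is 6 (since 11·6 = 66 = 5·13 + 1), so t ≡ 6·2 = 12 ≡ 12 (mod 13).
    Then x = 10 + 11·12 = 142, valid modulo lcm(11, 13) = 143: x ≡ 142 (mod 143).
  Combine with x ≡ 0 (mod 19); new modulus lcm = 2717.
    Write x = 142 + 143·t and substitute into x ≡ 0 (mod 19): 143·t ≡ 0 − 142 = -142 (mod 19).
    Reduce coefficients mod 19: 10·t ≡ 10 (mod 19).
    The inverse of 10 mod 19 is 2 (since 10·2 = 20 = 1·19 + 1), so t ≡ 2·10 = 20 ≡ 1 (mod 19).
    Then x = 142 + 143·1 = 285, valid modulo lcm(143, 19) = 2717: x ≡ 285 (mod 2717).
  Combine with x ≡ 1 (mod 7); new modulus lcm = 19019.
    Write x = 285 + 2717·t and substitute into x ≡ 1 (mod 7): 2717·t ≡ 1 − 285 = -284 (mod 7).
    Reduce coefficients mod 7: 1·t ≡ 3 (mod 7).
    So t ≡ 3 (mod 7).
    Then x = 285 + 2717·3 = 8436, valid modulo lcm(2717, 7) = 19019: x ≡ 8436 (mod 19019).
  Combine with x ≡ 4 (mod 17); new modulus lcm = 323323.
    Write x = 8436 + 19019·t and substitute into x ≡ 4 (mod 17): 19019·t ≡ 4 − 8436 = -8432 (mod 17).
    Reduce coefficients mod 17: 13·t ≡ 0 (mod 17).
    The inverse of 13 mod 17 is 4 (since 13·4 = 52 = 3·17 + 1), so t ≡ 4·0 = 0 ≡ 0 (mod 17).
    Then x = 8436 + 19019·0 = 8436, valid modulo lcm(19019, 17) = 323323: x ≡ 8436 (mod 323323).
Verify against each original: 8436 mod 11 = 10, 8436 mod 13 = 12, 8436 mod 19 = 0, 8436 mod 7 = 1, 8436 mod 17 = 4.

x ≡ 8436 (mod 323323).
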